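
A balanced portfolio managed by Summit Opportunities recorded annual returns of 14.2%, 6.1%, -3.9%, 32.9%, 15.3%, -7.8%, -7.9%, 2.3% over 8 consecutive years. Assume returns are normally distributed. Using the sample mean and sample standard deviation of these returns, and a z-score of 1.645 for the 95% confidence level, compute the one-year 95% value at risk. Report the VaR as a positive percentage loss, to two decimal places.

16.63

r̄ = (14.2 + 6.1 − 3.9 + 32.9 + 15.3 − 7.8 − 7.9 + 2.3) / 8 = 6.4000%
Σ(r − r̄)² = (14.2 − 6.4000)² + (6.1 − 6.4000)² + (-3.9 − 6.4000)² + … = 1371.4200
σ = √[1371.4200 / 7] = 13.9970%
VaR = −(r̄ − z·σ) = −(6.4000 − 1.645 × 13.9970) = −(-16.6251) = 16.6251%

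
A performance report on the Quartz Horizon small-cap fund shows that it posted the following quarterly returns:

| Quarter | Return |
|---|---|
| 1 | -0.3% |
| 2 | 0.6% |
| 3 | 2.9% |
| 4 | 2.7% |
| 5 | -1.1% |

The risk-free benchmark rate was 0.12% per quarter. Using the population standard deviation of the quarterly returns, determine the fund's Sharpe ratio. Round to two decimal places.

r̄ = (-0.3 + 0.6 + 2.9 + 2.7 − 1.1) / 5 = 4.80 / 5 = 0.9600%
Σ(r − r̄)² = 12.7520; population σ = √(12.7520/5) = 1.5970%
Sharpe = (r̄ − rf) / σ = (0.9600 − 0.12) / 1.5970 = 0.8400 / 1.5970 = 0.5260

0.53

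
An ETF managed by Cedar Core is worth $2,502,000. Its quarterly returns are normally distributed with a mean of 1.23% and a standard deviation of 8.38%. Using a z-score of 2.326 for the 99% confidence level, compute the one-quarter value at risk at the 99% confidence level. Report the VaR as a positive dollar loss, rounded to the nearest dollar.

$456,912

Return at the 99% tail: μ − z·σ = 1.23% − 2.326 × 8.38% = 1.23 − 19.49188 = -18.26188%
VaR = −(-18.26188%) × $2,502,000 = 18.26188% × $2,502,000 = $456,912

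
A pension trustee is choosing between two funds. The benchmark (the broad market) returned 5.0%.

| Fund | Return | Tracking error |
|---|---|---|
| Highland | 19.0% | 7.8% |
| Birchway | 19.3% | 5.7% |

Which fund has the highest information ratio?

Birchway

Highland: IR = (19.0% − 5.0%) / 7.8% = 1.795
Birchway: IR = (19.3% − 5.0%) / 5.7% = 2.509
Highest: Birchway (2.509).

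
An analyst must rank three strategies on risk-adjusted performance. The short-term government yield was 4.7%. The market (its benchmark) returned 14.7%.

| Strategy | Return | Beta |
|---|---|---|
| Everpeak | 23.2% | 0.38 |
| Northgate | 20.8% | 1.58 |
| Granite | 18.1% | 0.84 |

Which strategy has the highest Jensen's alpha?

Everpeak: α = 23.2% − [4.7% + 0.38 × (14.7% − 4.7%)] = 14.700
Northgate: α = 20.8% − [4.7% + 1.58 × (14.7% − 4.7%)] = 0.300
Granite: α = 18.1% − [4.7% + 0.84 × (14.7% − 4.7%)] = 5.000
Highest: Everpeak (14.700).

Everpeak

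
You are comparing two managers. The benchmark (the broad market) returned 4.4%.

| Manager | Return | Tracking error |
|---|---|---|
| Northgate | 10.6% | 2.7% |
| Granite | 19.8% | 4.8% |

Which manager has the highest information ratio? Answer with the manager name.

Northgate: IR = (10.6% − 4.4%) / 2.7% = 2.296
Granite: IR = (19.8% − 4.4%) / 4.8% = 3.208
Highest: Granite (3.208).

Granite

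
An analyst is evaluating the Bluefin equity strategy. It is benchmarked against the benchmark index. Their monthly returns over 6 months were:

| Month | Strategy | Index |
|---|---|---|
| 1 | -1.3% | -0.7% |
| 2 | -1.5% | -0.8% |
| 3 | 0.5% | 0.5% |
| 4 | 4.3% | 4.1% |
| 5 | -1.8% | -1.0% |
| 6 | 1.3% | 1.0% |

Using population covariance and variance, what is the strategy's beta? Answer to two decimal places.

r̄p = 0.2500%,  r̄m = 0.5167%
Cov = Σ(rp − r̄p)(rm − r̄m) / 6 = 3.7192
Var(rm) = Σ(rm − r̄m)² / 6 = 3.0981
β = Cov / Var = 3.7192 / 3.0981 = 1.2005

1.20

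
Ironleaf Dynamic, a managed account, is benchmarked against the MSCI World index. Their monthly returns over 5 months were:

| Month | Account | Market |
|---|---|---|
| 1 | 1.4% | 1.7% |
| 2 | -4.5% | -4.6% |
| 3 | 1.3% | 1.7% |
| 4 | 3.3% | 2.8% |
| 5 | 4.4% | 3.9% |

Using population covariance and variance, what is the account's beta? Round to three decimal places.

1.029

r̄p = 1.1800%,  r̄m = 1.1000%
Cov = Σ(rp − r̄p)(rm − r̄m) / 5 = 9.0400
Var(rm) = Σ(rm − r̄m)² / 5 = 8.7880
β = Cov / Var = 9.0400 / 8.7880 = 1.0287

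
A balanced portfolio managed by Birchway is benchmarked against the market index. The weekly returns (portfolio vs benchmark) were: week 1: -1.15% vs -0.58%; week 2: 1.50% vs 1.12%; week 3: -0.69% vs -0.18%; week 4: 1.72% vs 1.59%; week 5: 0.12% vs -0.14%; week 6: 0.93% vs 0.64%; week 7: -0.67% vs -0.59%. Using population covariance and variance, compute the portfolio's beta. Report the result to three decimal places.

r̄p = 0.2514%,  r̄m = 0.2657%
Cov = Σ(rp − r̄p)(rm − r̄m) / 7 = 0.8160
Var(rm) = Σ(rm − r̄m)² / 7 = 0.6335
β = Cov / Var = 0.8160 / 0.6335 = 1.2881

1.288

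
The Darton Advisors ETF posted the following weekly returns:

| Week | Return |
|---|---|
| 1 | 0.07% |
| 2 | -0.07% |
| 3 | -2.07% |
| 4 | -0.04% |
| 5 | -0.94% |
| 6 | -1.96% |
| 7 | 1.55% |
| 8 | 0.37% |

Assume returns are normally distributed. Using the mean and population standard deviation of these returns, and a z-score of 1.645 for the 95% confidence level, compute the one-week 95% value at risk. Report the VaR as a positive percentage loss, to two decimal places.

2.26

r̄ = (0.07 − 0.07 − 2.07 − 0.04 − 0.94 − 1.96 + 1.55 + 0.37) / 8 = -3.090 / 8 = -0.3863%
Population std dev = √[10.3674 / 8] = 1.1384%
VaR = −(r̄ − z·σ) = −(-0.3863 − 1.645 × 1.1384) = −(-2.2590) = 2.2590%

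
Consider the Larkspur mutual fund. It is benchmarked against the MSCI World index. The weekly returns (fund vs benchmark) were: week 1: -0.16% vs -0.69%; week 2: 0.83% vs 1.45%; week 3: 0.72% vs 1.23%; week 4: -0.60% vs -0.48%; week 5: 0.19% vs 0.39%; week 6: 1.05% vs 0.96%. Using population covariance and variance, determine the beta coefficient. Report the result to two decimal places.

r̄p = 0.3383%,  r̄m = 0.4767%
Cov = Σ(rp − r̄p)(rm − r̄m) / 6 = 0.4337
Var(rm) = Σ(rm − r̄m)² / 6 = 0.6721
β = Cov / Var = 0.4337 / 0.6721 = 0.6453

0.65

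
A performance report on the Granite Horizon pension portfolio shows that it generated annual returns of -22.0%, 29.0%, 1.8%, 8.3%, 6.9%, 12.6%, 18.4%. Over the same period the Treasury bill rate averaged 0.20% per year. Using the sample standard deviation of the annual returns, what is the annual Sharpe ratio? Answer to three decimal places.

0.483

Mean return r̄ = 55.00 / 7 = 7.8571%
Sample std dev = √[1509.9171 / 6] = 15.8636%
Sharpe = (r̄ − rf) / σ = (7.8571 − 0.2) / 15.8636 = 7.6571 / 15.8636 = 0.4827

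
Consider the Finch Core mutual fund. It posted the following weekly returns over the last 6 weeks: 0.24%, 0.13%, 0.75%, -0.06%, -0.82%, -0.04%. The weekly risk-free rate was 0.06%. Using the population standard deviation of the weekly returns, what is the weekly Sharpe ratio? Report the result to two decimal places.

r̄ = (0.24 + 0.13 + 0.75 − 0.06 − 0.82 − 0.04) / 6 = 0.200 / 6 = 0.0333%
Σ(r − r̄)² = 1.3079; population σ = √(1.3079/6) = 0.4669%
Sharpe = (r̄ − rf) / σ = (0.0333 − 0.06) / 0.4669 = -0.0267 / 0.4669 = -0.0572

-0.06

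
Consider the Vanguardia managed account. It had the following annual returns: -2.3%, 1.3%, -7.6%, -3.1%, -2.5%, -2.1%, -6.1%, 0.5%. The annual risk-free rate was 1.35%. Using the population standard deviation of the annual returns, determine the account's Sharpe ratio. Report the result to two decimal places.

r̄ = (-2.3 + 1.3 − 7.6 − 3.1 − 2.5 − 2.1 − 6.1 + 0.5) / 8 = -2.7375%
Σ(r − r̄)² = 62.5188; population σ = √(62.5188/8) = 2.7955%
Sharpe = (r̄ − rf) / σ = (-2.7375 − 1.35) / 2.7955 = -4.0875 / 2.7955 = -1.4622

-1.46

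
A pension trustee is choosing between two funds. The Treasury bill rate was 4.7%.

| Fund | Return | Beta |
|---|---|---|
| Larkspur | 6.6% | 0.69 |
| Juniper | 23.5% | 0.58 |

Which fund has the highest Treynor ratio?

Larkspur: Treynor = (6.6% − 4.7%) / 0.69 = 2.754
Juniper: Treynor = (23.5% − 4.7%) / 0.58 = 32.414
Highest: Juniper (32.414).

Juniper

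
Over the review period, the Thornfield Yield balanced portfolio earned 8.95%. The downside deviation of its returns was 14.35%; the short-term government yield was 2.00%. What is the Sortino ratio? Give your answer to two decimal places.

Sortino = (Rp − Rf) / σd = (8.95% − 2.00%) / 14.35% = 6.95% / 14.35% = 0.4843

0.48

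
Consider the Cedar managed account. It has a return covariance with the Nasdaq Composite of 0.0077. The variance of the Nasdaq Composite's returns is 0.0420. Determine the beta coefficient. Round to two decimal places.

0.18

β = Cov(Rp, Rm) / Var(Rm) = 0.0077 / 0.0420 = 0.1833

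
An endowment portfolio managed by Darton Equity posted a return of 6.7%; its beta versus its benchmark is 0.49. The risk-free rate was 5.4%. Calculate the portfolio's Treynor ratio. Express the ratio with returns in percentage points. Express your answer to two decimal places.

2.65

Treynor = (Rp − Rf) / β = (6.7% − 5.4%) / 0.49 = 1.30 / 0.49 = 2.6531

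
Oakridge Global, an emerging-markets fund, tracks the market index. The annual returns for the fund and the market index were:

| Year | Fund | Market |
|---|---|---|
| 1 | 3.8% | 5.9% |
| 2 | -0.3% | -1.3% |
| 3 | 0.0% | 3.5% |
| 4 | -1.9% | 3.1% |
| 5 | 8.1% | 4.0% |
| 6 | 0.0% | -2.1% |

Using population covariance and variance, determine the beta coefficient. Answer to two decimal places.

r̄p = 1.6167%,  r̄m = 2.1833%
Cov = Σ(rp − r̄p)(rm − r̄m) / 6 = 4.6903
Var(rm) = Σ(rm − r̄m)² / 6 = 8.3614
β = Cov / Var = 4.6903 / 8.3614 = 0.5609

0.56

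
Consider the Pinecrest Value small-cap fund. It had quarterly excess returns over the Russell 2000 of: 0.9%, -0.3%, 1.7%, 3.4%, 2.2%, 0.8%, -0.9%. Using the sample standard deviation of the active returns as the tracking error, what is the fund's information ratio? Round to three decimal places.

Mean return μ = 7.80 / 7 = 1.1143%
Σ(r − μ)² = (0.9 − 1.1143)² + (-0.3 − 1.1143)² + … = 12.9486
σ = √[12.9486 / 6] = 1.4690%
IR = μ / tracking error = 1.1143 / 1.4690 = 0.7585

0.759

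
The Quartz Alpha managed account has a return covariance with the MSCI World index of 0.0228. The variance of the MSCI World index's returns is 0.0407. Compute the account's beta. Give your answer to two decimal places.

0.56

β = Cov(Rp, Rm) / Var(Rm) = 0.0228 / 0.0407 = 0.5602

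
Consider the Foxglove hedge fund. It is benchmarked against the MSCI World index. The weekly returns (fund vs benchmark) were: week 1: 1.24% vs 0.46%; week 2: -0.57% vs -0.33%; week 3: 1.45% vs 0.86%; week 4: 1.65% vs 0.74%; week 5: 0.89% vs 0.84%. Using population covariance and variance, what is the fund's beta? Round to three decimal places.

r̄p = 0.9320%,  r̄m = 0.5140%
Cov = Σ(rp − r̄p)(rm − r̄m) / 5 = 0.3158
Var(rm) = Σ(rm − r̄m)² / 5 = 0.1985
β = Cov / Var = 0.3158 / 0.1985 = 1.5909

1.591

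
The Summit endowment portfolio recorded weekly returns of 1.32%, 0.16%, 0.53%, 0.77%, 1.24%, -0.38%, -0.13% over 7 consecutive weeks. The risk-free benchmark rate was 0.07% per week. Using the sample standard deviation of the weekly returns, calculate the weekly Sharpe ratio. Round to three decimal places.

0.658

Mean return r̄ = 3.510 / 7 = 0.5014%
Σ(r − r̄)² = (1.32 − 0.5014)² + (0.16 − 0.5014)² + (0.53 − 0.5014)² + … = 2.5807
sample σ = √(2.5807 / 6) = √0.4301 = 0.6558%
Sharpe = (r̄ − rf) / σ = (0.5014 − 0.07) / 0.6558 = 0.4314 / 0.6558 = 0.6578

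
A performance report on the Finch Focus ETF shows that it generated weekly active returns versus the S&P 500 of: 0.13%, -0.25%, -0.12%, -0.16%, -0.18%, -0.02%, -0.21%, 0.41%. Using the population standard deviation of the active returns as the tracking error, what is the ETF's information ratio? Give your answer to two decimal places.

-0.24

Mean return μ = -0.400 / 8 = -0.0500%
Σ(r − μ)² = (0.13 − (-0.0500))² + (-0.25 − (-0.0500))² + (-0.12 − (-0.0500))² + … = 0.3444
σ = √[0.3444 / 8] = 0.2075%
IR = μ / tracking error = -0.0500 / 0.2075 = -0.2410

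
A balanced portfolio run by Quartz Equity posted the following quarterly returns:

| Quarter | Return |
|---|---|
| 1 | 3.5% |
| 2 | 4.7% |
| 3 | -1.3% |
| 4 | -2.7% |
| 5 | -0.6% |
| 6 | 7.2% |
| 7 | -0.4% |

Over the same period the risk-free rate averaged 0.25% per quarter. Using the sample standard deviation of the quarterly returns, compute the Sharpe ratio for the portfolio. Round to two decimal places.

Mean return r̄ = 10.40 / 7 = 1.4857%
Σ(r − r̄)² = (3.5 − 1.4857)² + (4.7 − 1.4857)² + … = 80.2286
sample σ = √(80.2286 / 6) = √13.3714 = 3.6567%
Sharpe = (r̄ − rf) / σ = (1.4857 − 0.25) / 3.6567 = 1.2357 / 3.6567 = 0.3379

0.34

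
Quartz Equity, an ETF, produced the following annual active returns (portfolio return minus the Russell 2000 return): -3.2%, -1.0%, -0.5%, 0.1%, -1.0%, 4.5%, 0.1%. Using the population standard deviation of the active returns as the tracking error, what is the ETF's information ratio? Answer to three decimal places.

r̄ = (-3.2 − 1 − 0.5 + 0.1 − 1 + 4.5 + 0.1) / 7 = -0.1429%
Population std dev = √[32.6171 / 7] = 2.1586%
IR = r̄ / tracking error = -0.1429 / 2.1586 = -0.0662

-0.066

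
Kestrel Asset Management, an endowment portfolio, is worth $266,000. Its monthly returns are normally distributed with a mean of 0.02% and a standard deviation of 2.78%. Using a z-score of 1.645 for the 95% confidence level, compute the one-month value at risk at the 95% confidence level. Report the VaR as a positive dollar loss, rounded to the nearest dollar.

Return at the 95% tail: μ − z·σ = 0.02% − 1.645 × 2.78% = 0.02 − 4.5731 = -4.5531%
VaR = −(-4.5531%) × $266,000 = 4.5531% × $266,000 = $12,111

$12,111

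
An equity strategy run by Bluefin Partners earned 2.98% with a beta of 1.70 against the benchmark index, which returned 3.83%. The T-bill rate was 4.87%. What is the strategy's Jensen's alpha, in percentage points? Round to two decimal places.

CAPM expected return = Rf + β(Rm − Rf) = 4.87% + 1.70 × (3.83% − 4.87%) = 4.87 + 1.70 × -1.04 = 3.1020%
Jensen's α = Rp − E[R] = 2.98% − 3.1020% = -0.1220

-0.12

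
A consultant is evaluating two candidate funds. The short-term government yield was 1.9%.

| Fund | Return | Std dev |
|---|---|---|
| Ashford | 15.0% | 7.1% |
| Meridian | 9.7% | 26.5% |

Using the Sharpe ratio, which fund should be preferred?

Ashford

Ashford: Sharpe ratio = (15.0% − 1.9%) / 7.1% = 1.845
Meridian: Sharpe ratio = (9.7% − 1.9%) / 26.5% = 0.294
Highest: Ashford (1.845).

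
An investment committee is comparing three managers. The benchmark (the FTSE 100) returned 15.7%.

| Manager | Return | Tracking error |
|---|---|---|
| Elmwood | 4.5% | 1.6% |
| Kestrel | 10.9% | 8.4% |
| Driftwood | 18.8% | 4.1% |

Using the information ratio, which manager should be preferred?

Driftwood

Elmwood: IR = (4.5% − 15.7%) / 1.6% = -7.000
Kestrel: IR = (10.9% − 15.7%) / 8.4% = -0.571
Driftwood: IR = (18.8% − 15.7%) / 4.1% = 0.756
Highest: Driftwood (0.756).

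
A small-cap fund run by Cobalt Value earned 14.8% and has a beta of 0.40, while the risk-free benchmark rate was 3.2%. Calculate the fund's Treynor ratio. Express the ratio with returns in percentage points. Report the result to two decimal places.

29.00

Treynor = (Rp − Rf) / β = (14.8% − 3.2%) / 0.40 = 11.60 / 0.40 = 29.0000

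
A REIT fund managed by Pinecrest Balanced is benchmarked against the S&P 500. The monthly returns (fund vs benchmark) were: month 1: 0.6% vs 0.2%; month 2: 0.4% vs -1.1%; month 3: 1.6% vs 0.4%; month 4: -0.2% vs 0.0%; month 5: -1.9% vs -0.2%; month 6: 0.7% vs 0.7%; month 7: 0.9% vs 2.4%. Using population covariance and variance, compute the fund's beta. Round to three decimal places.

0.382

r̄p = 0.3000%,  r̄m = 0.3429%
Cov = Σ(rp − r̄p)(rm − r̄m) / 7 = 0.3757
Var(rm) = Σ(rm − r̄m)² / 7 = 0.9824
β = Cov / Var = 0.3757 / 0.9824 = 0.3824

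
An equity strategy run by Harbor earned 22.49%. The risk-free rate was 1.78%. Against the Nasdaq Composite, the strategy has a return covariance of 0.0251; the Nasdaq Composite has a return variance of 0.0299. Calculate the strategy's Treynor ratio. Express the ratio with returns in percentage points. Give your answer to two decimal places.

β = Cov / Var = 0.0251 / 0.0299 = 0.8395
Treynor = (Rp − Rf) / β = (22.49% − 1.78%) / 0.8395 = 20.71 / 0.8395 = 24.6694

24.67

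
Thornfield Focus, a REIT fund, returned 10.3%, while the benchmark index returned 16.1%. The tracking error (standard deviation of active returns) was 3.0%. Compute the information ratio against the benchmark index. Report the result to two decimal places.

-1.93

IR = (Rp − Rb) / TE = (10.3% − 16.1%) / 3.0% = -5.80% / 3.0% = -1.9333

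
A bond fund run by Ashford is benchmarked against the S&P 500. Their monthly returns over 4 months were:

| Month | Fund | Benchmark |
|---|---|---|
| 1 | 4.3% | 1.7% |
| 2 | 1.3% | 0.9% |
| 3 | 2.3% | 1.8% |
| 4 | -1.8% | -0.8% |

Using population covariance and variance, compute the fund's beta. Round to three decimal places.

r̄p = 1.5250%,  r̄m = 0.9000%
Cov = Σ(rp − r̄p)(rm − r̄m) / 4 = 2.1425
Var(rm) = Σ(rm − r̄m)² / 4 = 1.0850
β = Cov / Var = 2.1425 / 1.0850 = 1.9747

1.975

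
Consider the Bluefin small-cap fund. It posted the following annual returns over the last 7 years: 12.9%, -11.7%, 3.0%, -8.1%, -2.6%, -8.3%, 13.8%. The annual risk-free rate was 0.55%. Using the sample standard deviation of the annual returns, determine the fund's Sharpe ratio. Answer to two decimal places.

-0.07

μ = (12.9 − 11.7 + 3 − 8.1 − 2.6 − 8.3 + 13.8) / 7 = -0.1429%
Sample std dev = √[643.8571 / 6] = 10.3590%
Sharpe = (μ − rf) / σ = (-0.1429 − 0.55) / 10.3590 = -0.6929 / 10.3590 = -0.0669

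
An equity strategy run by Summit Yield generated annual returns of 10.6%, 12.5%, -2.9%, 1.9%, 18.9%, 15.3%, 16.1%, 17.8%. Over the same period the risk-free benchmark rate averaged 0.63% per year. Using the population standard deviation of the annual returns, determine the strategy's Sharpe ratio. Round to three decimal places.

1.450

Mean return μ = 90.20 / 8 = 11.2750%
Population σ = √[Σ(r − μ)² / 8] = √[430.9750 / 8] = √53.8719 = 7.3397%
Sharpe = (μ − rf) / σ = (11.2750 − 0.63) / 7.3397 = 10.6450 / 7.3397 = 1.4503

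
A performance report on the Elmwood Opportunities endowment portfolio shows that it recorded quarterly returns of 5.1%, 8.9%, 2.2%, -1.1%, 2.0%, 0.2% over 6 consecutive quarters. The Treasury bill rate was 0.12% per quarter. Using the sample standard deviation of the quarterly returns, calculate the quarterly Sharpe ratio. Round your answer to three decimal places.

Mean return μ = 17.30 / 6 = 2.8833%
Σ(r − μ)² = 65.4283; sample σ = √(65.4283/5) = 3.6174%
Sharpe = (μ − rf) / σ = (2.8833 − 0.12) / 3.6174 = 2.7633 / 3.6174 = 0.7639

0.764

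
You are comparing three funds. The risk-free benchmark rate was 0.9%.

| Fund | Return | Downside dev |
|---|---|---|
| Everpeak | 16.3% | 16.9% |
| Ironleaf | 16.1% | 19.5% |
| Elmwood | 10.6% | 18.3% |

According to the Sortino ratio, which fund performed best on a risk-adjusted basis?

Everpeak

Everpeak: Sortino ratio = (16.3% − 0.9%) / 16.9% = 0.911
Ironleaf: Sortino ratio = (16.1% − 0.9%) / 19.5% = 0.779
Elmwood: Sortino ratio = (10.6% − 0.9%) / 18.3% = 0.530
Highest: Everpeak (0.911).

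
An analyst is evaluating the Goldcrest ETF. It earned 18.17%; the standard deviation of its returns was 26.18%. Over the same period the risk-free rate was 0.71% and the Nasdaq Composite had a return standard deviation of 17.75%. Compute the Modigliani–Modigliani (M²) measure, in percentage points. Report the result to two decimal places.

12.55

Sharpe = (Rp − Rf) / σp = (18.17% − 0.71%) / 26.18% = 0.6669
M² = Rf + Sharpe × σm = 0.71% + 0.6669 × 17.75% = 12.5475%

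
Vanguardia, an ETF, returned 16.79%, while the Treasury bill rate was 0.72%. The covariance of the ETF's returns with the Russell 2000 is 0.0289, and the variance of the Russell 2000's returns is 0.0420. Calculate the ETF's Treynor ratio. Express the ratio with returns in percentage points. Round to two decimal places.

23.35

β = Cov / Var = 0.0289 / 0.0420 = 0.6881
Treynor = (Rp − Rf) / β = (16.79% − 0.72%) / 0.6881 = 16.07 / 0.6881 = 23.3542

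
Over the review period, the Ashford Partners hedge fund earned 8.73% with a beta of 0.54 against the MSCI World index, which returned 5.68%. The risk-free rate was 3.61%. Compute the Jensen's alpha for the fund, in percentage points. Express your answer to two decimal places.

4.00

CAPM expected return = Rf + β(Rm − Rf) = 3.61% + 0.54 × (5.68% − 3.61%) = 3.61 + 0.54 × 2.07 = 4.7278%
Jensen's α = Rp − E[R] = 8.73% − 4.7278% = 4.0022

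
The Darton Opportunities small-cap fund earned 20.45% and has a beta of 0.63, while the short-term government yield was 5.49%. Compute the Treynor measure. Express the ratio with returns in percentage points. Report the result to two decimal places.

23.75

Treynor = (Rp − Rf) / β = (20.45% − 5.49%) / 0.63 = 14.96 / 0.63 = 23.7460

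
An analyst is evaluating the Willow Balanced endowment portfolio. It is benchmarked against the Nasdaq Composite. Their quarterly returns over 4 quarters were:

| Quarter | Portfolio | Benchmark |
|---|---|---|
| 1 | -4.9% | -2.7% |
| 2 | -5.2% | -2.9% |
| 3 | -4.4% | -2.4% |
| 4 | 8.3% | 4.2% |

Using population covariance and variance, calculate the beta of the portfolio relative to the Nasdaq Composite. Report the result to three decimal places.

r̄p = -1.5500%,  r̄m = -0.9500%
Cov = Σ(rp − r̄p)(rm − r̄m) / 4 = 16.9600
Var(rm) = Σ(rm − r̄m)² / 4 = 8.8725
β = Cov / Var = 16.9600 / 8.8725 = 1.9115

1.912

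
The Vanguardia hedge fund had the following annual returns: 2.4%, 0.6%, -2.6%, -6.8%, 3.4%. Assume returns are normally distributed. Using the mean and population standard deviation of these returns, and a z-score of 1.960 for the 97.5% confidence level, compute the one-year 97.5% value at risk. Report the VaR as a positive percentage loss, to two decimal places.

7.87

Mean return r̄ = -3.00 / 5 = -0.6000%
Σ(r − r̄)² = (2.4 − (-0.6000))² + (0.6 − (-0.6000))² + (-2.6 − (-0.6000))² + … = 68.8800
σ = √[68.8800 / 5] = 3.7116%
VaR = −(r̄ − z·σ) = −(-0.6000 − 1.960 × 3.7116) = −(-7.8747) = 7.8747%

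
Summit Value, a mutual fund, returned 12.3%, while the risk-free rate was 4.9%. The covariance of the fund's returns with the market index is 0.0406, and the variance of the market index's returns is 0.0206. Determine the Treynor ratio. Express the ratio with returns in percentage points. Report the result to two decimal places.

β = Cov / Var = 0.0406 / 0.0206 = 1.9709
Treynor = (Rp − Rf) / β = (12.3% − 4.9%) / 1.9709 = 7.40 / 1.9709 = 3.7546

3.75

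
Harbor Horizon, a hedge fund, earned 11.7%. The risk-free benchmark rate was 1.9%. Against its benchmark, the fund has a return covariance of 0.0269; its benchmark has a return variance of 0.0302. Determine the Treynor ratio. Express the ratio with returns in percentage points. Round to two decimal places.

β = Cov / Var = 0.0269 / 0.0302 = 0.8907
Treynor = (Rp − Rf) / β = (11.7% − 1.9%) / 0.8907 = 9.80 / 0.8907 = 11.0026

11.00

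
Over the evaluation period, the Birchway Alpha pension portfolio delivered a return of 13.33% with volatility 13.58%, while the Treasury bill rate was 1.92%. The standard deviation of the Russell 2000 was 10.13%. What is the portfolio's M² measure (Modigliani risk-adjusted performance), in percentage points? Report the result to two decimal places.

10.43

Sharpe = (Rp − Rf) / σp = (13.33% − 1.92%) / 13.58% = 0.8402
M² = Rf + Sharpe × σm = 1.92% + 0.8402 × 10.13% = 10.4312%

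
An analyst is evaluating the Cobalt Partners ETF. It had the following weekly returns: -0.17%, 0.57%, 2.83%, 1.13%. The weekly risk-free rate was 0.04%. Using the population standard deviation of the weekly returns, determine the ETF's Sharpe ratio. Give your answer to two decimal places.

0.95

r̄ = (-0.17 + 0.57 + 2.83 + 1.13) / 4 = 4.360 / 4 = 1.0900%
Population std dev = √[4.8872 / 4] = 1.1054%
Sharpe = (r̄ − rf) / σ = (1.0900 − 0.04) / 1.1054 = 1.0500 / 1.1054 = 0.9499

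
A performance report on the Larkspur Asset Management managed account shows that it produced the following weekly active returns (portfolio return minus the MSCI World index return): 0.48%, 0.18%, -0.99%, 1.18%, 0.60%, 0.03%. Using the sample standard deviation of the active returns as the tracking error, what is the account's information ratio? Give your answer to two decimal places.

0.34

Mean return r̄ = 1.480 / 6 = 0.2467%
Σ(r − r̄)² = 2.6311; sample σ = √(2.6311/5) = 0.7254%
IR = r̄ / tracking error = 0.2467 / 0.7254 = 0.3401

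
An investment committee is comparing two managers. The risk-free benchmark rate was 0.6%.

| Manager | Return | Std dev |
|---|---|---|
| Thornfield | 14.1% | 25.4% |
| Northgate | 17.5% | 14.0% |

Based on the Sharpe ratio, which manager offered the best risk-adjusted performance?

Thornfield: Sharpe ratio = (14.1% − 0.6%) / 25.4% = 0.531
Northgate: Sharpe ratio = (17.5% − 0.6%) / 14.0% = 1.207
Highest: Northgate (1.207).

Northgate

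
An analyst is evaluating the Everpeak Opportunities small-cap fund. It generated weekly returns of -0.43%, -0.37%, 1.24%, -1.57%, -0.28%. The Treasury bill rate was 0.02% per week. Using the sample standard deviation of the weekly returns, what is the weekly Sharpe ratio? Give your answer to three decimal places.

-0.302

Mean return μ = -1.410 / 5 = -0.2820%
Sample σ = √[Σ(r − μ)² / 4] = √[4.0051 / 4] = √1.0013 = 1.0006%
Sharpe = (μ − rf) / σ = (-0.2820 − 0.02) / 1.0006 = -0.3020 / 1.0006 = -0.3018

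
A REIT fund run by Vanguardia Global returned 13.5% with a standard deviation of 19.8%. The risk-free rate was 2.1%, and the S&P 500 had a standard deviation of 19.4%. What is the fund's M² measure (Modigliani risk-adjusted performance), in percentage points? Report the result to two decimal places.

Sharpe = (Rp − Rf) / σp = (13.5% − 2.1%) / 19.8% = 0.5758
M² = Rf + Sharpe × σm = 2.1% + 0.5758 × 19.4% = 13.2705%

13.27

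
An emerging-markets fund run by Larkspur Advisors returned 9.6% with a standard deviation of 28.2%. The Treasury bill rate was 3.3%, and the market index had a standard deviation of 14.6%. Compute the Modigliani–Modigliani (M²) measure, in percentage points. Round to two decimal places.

6.56

Sharpe = (Rp − Rf) / σp = (9.6% − 3.3%) / 28.2% = 0.2234
M² = Rf + Sharpe × σm = 3.3% + 0.2234 × 14.6% = 6.5616%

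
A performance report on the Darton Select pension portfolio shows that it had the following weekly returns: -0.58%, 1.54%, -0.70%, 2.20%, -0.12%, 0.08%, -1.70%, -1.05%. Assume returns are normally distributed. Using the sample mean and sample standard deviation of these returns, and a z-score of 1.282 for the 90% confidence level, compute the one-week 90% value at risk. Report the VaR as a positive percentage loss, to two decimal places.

Mean return μ = -0.330 / 8 = -0.0413%
Sample σ = √[Σ(r − μ)² / 7] = √[12.0377 / 7] = √1.7197 = 1.3114%
VaR = −(μ − z·σ) = −(-0.0413 − 1.282 × 1.3114) = −(-1.7225) = 1.7225%

1.72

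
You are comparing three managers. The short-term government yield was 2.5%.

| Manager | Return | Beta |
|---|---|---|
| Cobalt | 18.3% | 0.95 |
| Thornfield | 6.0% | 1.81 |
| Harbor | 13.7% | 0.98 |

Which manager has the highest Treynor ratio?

Cobalt: Treynor = (18.3% − 2.5%) / 0.95 = 16.632
Thornfield: Treynor = (6.0% − 2.5%) / 1.81 = 1.934
Harbor: Treynor = (13.7% − 2.5%) / 0.98 = 11.429
Highest: Cobalt (16.632).

Cobalt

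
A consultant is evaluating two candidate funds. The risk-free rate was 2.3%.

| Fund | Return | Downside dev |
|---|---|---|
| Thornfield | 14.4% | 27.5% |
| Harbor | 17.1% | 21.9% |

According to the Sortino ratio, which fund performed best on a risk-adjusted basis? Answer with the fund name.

Thornfield: Sortino ratio = (14.4% − 2.3%) / 27.5% = 0.440
Harbor: Sortino ratio = (17.1% − 2.3%) / 21.9% = 0.676
Highest: Harbor (0.676).

Harbor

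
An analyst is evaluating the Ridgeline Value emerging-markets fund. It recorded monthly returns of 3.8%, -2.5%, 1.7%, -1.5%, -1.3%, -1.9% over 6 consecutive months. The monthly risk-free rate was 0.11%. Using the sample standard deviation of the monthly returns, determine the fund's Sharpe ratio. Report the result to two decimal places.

Mean return r̄ = -1.70 / 6 = -0.2833%
Σ(r − r̄)² = (3.8 − (-0.2833))² + (-2.5 − (-0.2833))² + … = 30.6483
σ = √[30.6483 / 5] = 2.4758%
Sharpe = (r̄ − rf) / σ = (-0.2833 − 0.11) / 2.4758 = -0.3933 / 2.4758 = -0.1589

-0.16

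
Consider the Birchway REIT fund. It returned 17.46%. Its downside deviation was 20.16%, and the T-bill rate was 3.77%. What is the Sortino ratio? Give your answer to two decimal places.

0.68

Sortino = (Rp − Rf) / σd = (17.46% − 3.77%) / 20.16% = 13.69% / 20.16% = 0.6791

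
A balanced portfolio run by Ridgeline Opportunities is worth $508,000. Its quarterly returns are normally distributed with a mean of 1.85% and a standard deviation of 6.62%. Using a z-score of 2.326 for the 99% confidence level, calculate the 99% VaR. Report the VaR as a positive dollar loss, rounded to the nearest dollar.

$68,824

Return at the 99% tail: μ − z·σ = 1.85% − 2.326 × 6.62% = 1.85 − 15.39812 = -13.54812%
VaR = −(-13.54812%) × $508,000 = 13.54812% × $508,000 = $68,824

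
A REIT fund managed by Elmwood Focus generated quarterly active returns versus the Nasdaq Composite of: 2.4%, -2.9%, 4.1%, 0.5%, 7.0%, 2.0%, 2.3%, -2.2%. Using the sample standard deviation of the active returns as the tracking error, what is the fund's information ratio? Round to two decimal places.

0.51

r̄ = (2.4 − 2.9 + 4.1 + 0.5 + 7 + 2 + 2.3 − 2.2) / 8 = 13.20 / 8 = 1.6500%
Σ(r − r̄)² = (2.4 − 1.6500)² + (-2.9 − 1.6500)² + (4.1 − 1.6500)² + … = 72.5800
σ = √[72.5800 / 7] = 3.2200%
IR = r̄ / tracking error = 1.6500 / 3.2200 = 0.5124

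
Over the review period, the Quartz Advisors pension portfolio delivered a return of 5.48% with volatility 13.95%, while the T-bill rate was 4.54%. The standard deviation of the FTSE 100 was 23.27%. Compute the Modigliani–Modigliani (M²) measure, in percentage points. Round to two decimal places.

Sharpe = (Rp − Rf) / σp = (5.48% − 4.54%) / 13.95% = 0.0674
M² = Rf + Sharpe × σm = 4.54% + 0.0674 × 23.27% = 6.1084%

6.11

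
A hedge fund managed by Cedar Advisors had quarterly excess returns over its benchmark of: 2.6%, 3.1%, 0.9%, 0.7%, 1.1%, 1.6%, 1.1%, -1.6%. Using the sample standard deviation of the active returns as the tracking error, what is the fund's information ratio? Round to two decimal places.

0.84

r̄ = (2.6 + 3.1 + 0.9 + 0.7 + 1.1 + 1.6 + 1.1 − 1.6) / 8 = 1.1875%
Σ(r − r̄)² = (2.6 − 1.1875)² + (3.1 − 1.1875)² + … = 13.9288
σ = √[13.9288 / 7] = 1.4106%
IR = r̄ / tracking error = 1.1875 / 1.4106 = 0.8418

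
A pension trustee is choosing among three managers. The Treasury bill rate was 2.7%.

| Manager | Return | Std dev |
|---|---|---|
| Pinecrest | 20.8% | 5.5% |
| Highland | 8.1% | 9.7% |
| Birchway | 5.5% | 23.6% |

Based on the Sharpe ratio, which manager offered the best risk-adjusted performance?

Pinecrest: Sharpe ratio = (20.8% − 2.7%) / 5.5% = 3.291
Highland: Sharpe ratio = (8.1% − 2.7%) / 9.7% = 0.557
Birchway: Sharpe ratio = (5.5% − 2.7%) / 23.6% = 0.119
Highest: Pinecrest (3.291).

Pinecrest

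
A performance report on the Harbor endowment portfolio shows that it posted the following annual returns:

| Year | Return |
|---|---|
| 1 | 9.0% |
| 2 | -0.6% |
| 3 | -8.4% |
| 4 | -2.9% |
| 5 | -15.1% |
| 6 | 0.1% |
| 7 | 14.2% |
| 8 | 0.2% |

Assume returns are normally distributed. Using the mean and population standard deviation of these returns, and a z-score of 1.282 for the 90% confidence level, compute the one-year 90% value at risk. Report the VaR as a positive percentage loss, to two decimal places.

11.43

Mean return r̄ = -3.50 / 8 = -0.4375%
Σ(r − r̄)² = (9 − (-0.4375))² + (-0.6 − (-0.4375))² + (-8.4 − (-0.4375))² + … = 588.4988
σ = √[588.4988 / 8] = 8.5768%
VaR = −(r̄ − z·σ) = −(-0.4375 − 1.282 × 8.5768) = −(-11.4330) = 11.4330%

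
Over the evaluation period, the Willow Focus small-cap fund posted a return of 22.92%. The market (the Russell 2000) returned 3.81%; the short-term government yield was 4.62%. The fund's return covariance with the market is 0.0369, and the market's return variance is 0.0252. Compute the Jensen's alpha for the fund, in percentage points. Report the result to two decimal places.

19.49

β = Cov / Var = 0.0369 / 0.0252 = 1.4643
E[R] = Rf + β(Rm − Rf) = 4.62% + 1.4643 × (3.81% − 4.62%) = 3.4339%
α = Rp − E[R] = 22.92% − 3.4339% = 19.4861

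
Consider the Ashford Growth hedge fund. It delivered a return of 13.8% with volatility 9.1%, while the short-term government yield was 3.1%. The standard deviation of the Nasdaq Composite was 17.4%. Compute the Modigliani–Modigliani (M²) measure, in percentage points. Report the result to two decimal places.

Sharpe = (Rp − Rf) / σp = (13.8% − 3.1%) / 9.1% = 1.1758
M² = Rf + Sharpe × σm = 3.1% + 1.1758 × 17.4% = 23.5589%

23.56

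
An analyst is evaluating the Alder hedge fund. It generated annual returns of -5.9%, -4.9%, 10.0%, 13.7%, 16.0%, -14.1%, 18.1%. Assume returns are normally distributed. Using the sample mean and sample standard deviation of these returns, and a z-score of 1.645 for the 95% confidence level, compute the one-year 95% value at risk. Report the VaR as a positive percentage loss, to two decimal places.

r̄ = (-5.9 − 4.9 + 10 + 13.7 + 16 − 14.1 + 18.1) / 7 = 4.7000%
Σ(r − r̄)² = 974.3000; sample σ = √(974.3000/6) = 12.7430%
VaR = −(r̄ − z·σ) = −(4.7000 − 1.645 × 12.7430) = −(-16.2622) = 16.2622%

16.26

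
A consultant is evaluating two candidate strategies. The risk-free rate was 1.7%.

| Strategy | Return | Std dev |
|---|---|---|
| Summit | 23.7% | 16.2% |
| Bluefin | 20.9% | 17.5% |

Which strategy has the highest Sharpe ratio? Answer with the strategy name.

Summit

Summit: Sharpe ratio = (23.7% − 1.7%) / 16.2% = 1.358
Bluefin: Sharpe ratio = (20.9% − 1.7%) / 17.5% = 1.097
Highest: Summit (1.358).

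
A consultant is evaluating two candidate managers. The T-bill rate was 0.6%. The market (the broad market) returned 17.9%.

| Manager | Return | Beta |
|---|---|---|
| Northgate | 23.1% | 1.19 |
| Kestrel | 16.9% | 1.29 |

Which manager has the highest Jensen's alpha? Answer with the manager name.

Northgate

Northgate: α = 23.1% − [0.6% + 1.19 × (17.9% − 0.6%)] = 1.913
Kestrel: α = 16.9% − [0.6% + 1.29 × (17.9% − 0.6%)] = -6.017
Highest: Northgate (1.913).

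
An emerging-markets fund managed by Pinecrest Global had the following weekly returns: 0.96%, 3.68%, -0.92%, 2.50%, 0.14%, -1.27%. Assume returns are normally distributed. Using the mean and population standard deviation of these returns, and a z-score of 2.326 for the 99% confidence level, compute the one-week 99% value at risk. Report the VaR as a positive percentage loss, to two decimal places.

3.28

Mean return r̄ = 5.090 / 6 = 0.8483%
Population σ = √[Σ(r − r̄)² / 6] = √[18.8749 / 6] = √3.1458 = 1.7736%
VaR = −(r̄ − z·σ) = −(0.8483 − 2.326 × 1.7736) = −(-3.2771) = 3.2771%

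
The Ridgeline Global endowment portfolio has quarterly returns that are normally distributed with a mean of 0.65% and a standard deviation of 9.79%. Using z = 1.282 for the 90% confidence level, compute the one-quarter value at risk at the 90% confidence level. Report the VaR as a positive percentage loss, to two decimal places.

VaR (as % loss) = −(μ − z·σ) = −(0.65% − 1.282 × 9.79%) = −(-11.90078%) = 11.90078%

11.90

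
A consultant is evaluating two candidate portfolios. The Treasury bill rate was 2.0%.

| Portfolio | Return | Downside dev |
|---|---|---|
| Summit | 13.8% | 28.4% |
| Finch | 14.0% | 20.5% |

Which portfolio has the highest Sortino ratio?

Finch

Summit: Sortino ratio = (13.8% − 2.0%) / 28.4% = 0.415
Finch: Sortino ratio = (14.0% − 2.0%) / 20.5% = 0.585
Highest: Finch (0.585).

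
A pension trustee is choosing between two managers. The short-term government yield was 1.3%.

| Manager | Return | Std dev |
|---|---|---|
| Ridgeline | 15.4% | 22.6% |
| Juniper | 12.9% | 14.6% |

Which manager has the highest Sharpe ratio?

Ridgeline: Sharpe ratio = (15.4% − 1.3%) / 22.6% = 0.624
Juniper: Sharpe ratio = (12.9% − 1.3%) / 14.6% = 0.795
Highest: Juniper (0.795).

Juniper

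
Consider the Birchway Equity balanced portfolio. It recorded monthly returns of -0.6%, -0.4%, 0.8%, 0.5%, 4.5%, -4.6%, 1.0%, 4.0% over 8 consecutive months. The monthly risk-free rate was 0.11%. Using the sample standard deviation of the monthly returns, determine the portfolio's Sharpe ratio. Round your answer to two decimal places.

r̄ = (-0.6 − 0.4 + 0.8 + 0.5 + 4.5 − 4.6 + 1 + 4) / 8 = 0.6500%
Sample σ = √[Σ(r − r̄)² / 7] = √[56.4400 / 7] = √8.0629 = 2.8395%
Sharpe = (r̄ − rf) / σ = (0.6500 − 0.11) / 2.8395 = 0.5400 / 2.8395 = 0.1902

0.19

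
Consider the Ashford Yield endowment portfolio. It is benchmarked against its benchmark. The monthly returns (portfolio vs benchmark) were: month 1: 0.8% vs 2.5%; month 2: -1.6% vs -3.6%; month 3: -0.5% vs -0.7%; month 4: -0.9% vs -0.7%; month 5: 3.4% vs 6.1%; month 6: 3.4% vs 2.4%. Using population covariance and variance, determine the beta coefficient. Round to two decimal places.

r̄p = 0.7667%,  r̄m = 1.0000%
Cov = Σ(rp − r̄p)(rm − r̄m) / 6 = 5.5067
Var(rm) = Σ(rm − r̄m)² / 6 = 9.5267
β = Cov / Var = 5.5067 / 9.5267 = 0.5780

0.58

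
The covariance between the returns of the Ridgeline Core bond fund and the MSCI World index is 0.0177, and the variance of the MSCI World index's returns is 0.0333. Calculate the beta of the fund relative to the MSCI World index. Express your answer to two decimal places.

0.53

β = Cov(Rp, Rm) / Var(Rm) = 0.0177 / 0.0333 = 0.5315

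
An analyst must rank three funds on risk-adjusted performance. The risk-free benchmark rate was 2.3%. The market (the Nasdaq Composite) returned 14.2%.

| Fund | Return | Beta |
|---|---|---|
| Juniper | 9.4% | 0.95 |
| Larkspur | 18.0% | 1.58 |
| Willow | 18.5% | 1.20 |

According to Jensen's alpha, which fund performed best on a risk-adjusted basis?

Willow

Juniper: α = 9.4% − [2.3% + 0.95 × (14.2% − 2.3%)] = -4.205
Larkspur: α = 18.0% − [2.3% + 1.58 × (14.2% − 2.3%)] = -3.102
Willow: α = 18.5% − [2.3% + 1.20 × (14.2% − 2.3%)] = 1.920
Highest: Willow (1.920).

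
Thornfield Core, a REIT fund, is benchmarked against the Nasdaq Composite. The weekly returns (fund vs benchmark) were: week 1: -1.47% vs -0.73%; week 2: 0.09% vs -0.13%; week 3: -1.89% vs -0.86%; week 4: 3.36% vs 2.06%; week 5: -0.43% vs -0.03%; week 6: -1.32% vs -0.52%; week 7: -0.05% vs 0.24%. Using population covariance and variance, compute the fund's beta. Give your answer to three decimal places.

r̄p = -0.2443%,  r̄m = 0.0043%
Cov = Σ(rp − r̄p)(rm − r̄m) / 7 = 1.4719
Var(rm) = Σ(rm − r̄m)² / 7 = 0.8374
β = Cov / Var = 1.4719 / 0.8374 = 1.7577

1.758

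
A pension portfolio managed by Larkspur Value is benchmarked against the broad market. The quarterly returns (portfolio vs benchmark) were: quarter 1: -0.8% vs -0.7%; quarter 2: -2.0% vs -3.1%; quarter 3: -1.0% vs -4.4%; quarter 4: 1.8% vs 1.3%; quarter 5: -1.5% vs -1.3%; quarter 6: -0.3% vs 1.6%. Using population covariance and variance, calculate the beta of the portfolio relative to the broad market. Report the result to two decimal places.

0.38

r̄p = -0.6333%,  r̄m = -1.1000%
Cov = Σ(rp − r̄p)(rm − r̄m) / 6 = 1.7983
Var(rm) = Σ(rm − r̄m)² / 6 = 4.6900
β = Cov / Var = 1.7983 / 4.6900 = 0.3834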